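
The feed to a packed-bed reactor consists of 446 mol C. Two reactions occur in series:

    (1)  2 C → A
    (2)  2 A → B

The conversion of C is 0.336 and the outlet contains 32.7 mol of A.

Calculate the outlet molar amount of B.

Conversion of C: C consumed = 2ξ₁ = 0.336 × 446 → ξ₁ = 74.93 mol.
A balance: n_A = 0 + 1ξ₁ − 2ξ₂ = 32.7 → ξ₂ = (1·74.93 − 32.7)/2 = 21.11 mol.
Outlet amounts (n = n₀ + Σ ν·ξ):
  C: 446 − 2(74.93) = 296.1
  A: 0 + 1(74.93) − 2(21.11) = 32.7
  B: 0 + 1(21.11) = 21.11

21.1 mol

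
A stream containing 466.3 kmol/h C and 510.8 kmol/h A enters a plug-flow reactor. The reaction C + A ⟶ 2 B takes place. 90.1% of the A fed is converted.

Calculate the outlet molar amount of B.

A reacted = 0.901 × 510.8 = 460.2 kmol/h; ν_A = −1, so ξ = 460.2/1 = 460.2 kmol/h.
Outlet amounts (n = n₀ + ν ξ):
  C: 466.3 − 1(460.2) = 6.069
  A: 510.8 − 1(460.2) = 50.57
  B: 0 + 2(460.2) = 920.5

920 kmol/h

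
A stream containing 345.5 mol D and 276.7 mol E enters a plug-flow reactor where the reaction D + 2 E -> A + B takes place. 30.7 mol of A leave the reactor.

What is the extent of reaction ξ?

For A: n = n₀ + 1ξ → 30.7 = 0 + 1ξ, giving ξ = 30.7 mol.
Outlet amounts (n = n₀ + ν ξ):
  D: 345.5 − 1(30.7) = 314.8
  E: 276.7 − 2(30.7) = 215.3
  A: 0 + 1(30.7) = 30.7
  B: 0 + 1(30.7) = 30.7

ξ = 30.7 mol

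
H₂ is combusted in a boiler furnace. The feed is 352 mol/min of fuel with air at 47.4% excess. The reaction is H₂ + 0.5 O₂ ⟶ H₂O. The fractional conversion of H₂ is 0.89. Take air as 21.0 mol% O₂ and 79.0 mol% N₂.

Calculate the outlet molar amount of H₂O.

Stoichiometric O₂ = 0.5 × 352 = 176 mol/min; O₂ fed = 176 × 1.474 = 259.4 mol/min.
N₂ fed = 259.4 × 79/21 = 975.9 mol/min.
Fuel reacted = 0.89 × 352 → ξ = 313.3 mol/min.
Outlet (n = n₀ + ν ξ):
  H₂: 352 − 1(313.3) = 38.72
  O₂: 259.4 − 0.5(313.3) = 102.8
  N₂: 975.9 (inert)
  H₂O: 0 + 1(313.3) = 313.3

313 mol/min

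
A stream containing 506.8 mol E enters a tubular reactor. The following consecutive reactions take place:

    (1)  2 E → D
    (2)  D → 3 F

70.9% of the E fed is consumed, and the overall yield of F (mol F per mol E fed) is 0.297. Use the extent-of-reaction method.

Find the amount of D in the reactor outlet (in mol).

Conversion of E: E consumed = 2ξ₁ = 0.709 × 506.8 → ξ₁ = 179.7 mol.
Yield of F: 3ξ₂ / 506.8 = 0.297 → ξ₂ = 50.17 mol.
Outlet amounts (n = n₀ + Σ ν·ξ):
  E: 506.8 − 2(179.7) = 147.5
  D: 0 + 1(179.7) − 1(50.17) = 129.5
  F: 0 + 3(50.17) = 150.5

129 mol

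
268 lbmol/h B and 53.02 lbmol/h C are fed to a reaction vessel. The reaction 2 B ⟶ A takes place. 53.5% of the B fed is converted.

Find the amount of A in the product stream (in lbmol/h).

B reacted = 0.535 × 268 = 143.4 lbmol/h; ν_B = −2, so ξ = 143.4/2 = 71.69 lbmol/h.
Outlet amounts (n = n₀ + ν ξ):
  B: 268 − 2(71.69) = 124.6
  A: 0 + 1(71.69) = 71.69
  C: 53.02 (inert)

71.7 lbmol/h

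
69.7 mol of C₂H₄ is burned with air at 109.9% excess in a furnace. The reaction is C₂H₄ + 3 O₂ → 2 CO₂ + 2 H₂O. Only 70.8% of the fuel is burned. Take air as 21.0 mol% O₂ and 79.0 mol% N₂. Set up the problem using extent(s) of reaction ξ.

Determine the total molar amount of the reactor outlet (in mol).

2160 mol

Stoichiometric O₂ = 3 × 69.7 = 209.1 mol; O₂ fed = 209.1 × 2.099 = 438.9 mol.
N₂ fed = 438.9 × 79/21 = 1651 mol.
Fuel reacted = 0.708 × 69.7 → ξ = 49.35 mol.
Outlet (n = n₀ + ν ξ):
  C₂H₄: 69.7 − 1(49.35) = 20.35
  O₂: 438.9 − 3(49.35) = 290.9
  N₂: 1651 (inert)
  CO₂: 0 + 2(49.35) = 98.7
  H₂O: 0 + 2(49.35) = 98.7
Total out = 20.35 + 290.9 + 1651 + 98.7 + 98.7 = 2160 mol.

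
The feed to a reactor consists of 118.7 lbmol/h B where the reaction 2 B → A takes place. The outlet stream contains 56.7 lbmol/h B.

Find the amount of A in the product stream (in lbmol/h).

For B: n = n₀ − 2ξ → 56.7 = 118.7 − 2ξ, giving ξ = 31 lbmol/h.
Outlet amounts (n = n₀ + ν ξ):
  B: 118.7 − 2(31) = 56.7
  A: 0 + 1(31) = 31

31 lbmol/h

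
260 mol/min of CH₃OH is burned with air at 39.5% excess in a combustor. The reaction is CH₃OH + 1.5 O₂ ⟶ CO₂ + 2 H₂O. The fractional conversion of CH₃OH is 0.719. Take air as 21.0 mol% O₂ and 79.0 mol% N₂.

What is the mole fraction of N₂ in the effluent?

Stoichiometric O₂ = 1.5 × 260 = 390 mol/min; O₂ fed = 390 × 1.395 = 544 mol/min.
N₂ fed = 544 × 79/21 = 2047 mol/min.
Fuel reacted = 0.719 × 260 → ξ = 186.9 mol/min.
Outlet (n = n₀ + ν ξ):
  CH₃OH: 260 − 1(186.9) = 73.06
  O₂: 544 − 1.5(186.9) = 263.6
  N₂: 2047 (inert)
  CO₂: 0 + 1(186.9) = 186.9
  H₂O: 0 + 2(186.9) = 373.9
Total out = 2944 mol/min; y_N₂ = 2047 / 2944 = 0.6952.

0.695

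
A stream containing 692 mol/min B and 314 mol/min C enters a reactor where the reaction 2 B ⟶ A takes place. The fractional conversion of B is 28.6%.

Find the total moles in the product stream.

907 mol/min

B reacted = 0.286 × 692 = 197.9 mol/min; ν_B = −2, so ξ = 197.9/2 = 98.96 mol/min.
Outlet amounts (n = n₀ + ν ξ):
  B: 692 − 2(98.96) = 494.1
  A: 0 + 1(98.96) = 98.96
  C: 314 (inert)
Total out = 494.1 + 98.96 + 314 = 907 mol/min.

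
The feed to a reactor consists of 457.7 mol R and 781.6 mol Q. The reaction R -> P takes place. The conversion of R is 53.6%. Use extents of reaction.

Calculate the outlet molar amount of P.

R reacted = 0.536 × 457.7 = 245.3 mol; ν_R = −1, so ξ = 245.3/1 = 245.3 mol.
Outlet amounts (n = n₀ + ν ξ):
  R: 457.7 − 1(245.3) = 212.4
  P: 0 + 1(245.3) = 245.3
  Q: 781.6 (inert)

245 mol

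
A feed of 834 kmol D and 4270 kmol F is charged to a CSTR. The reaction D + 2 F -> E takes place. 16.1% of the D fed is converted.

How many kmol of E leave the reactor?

D reacted = 0.161 × 834 = 134.3 kmol; ν_D = −1, so ξ = 134.3/1 = 134.3 kmol.
Outlet amounts (n = n₀ + ν ξ):
  D: 834 − 1(134.3) = 699.7
  F: 4270 − 2(134.3) = 4001
  E: 0 + 1(134.3) = 134.3

134 kmol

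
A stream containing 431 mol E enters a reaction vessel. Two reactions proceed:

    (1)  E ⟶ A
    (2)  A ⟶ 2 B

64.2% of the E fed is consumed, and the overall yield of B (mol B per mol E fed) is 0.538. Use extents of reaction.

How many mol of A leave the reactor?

Conversion of E: E consumed = 1ξ₁ = 0.642 × 431 → ξ₁ = 276.7 mol.
Yield of B: 2ξ₂ / 431 = 0.538 → ξ₂ = 115.9 mol.
Outlet amounts (n = n₀ + Σ ν·ξ):
  E: 431 − 1(276.7) = 154.3
  A: 0 + 1(276.7) − 1(115.9) = 160.8
  B: 0 + 2(115.9) = 231.9

161 mol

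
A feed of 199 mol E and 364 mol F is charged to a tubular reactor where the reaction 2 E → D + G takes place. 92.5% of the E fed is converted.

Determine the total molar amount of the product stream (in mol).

E reacted = 0.925 × 199 = 184.1 mol; ν_E = −2, so ξ = 184.1/2 = 92.04 mol.
Outlet amounts (n = n₀ + ν ξ):
  E: 199 − 2(92.04) = 14.92
  D: 0 + 1(92.04) = 92.04
  G: 0 + 1(92.04) = 92.04
  F: 364 (inert)
Total out = 14.92 + 92.04 + 92.04 + 364 = 563 mol.

563 mol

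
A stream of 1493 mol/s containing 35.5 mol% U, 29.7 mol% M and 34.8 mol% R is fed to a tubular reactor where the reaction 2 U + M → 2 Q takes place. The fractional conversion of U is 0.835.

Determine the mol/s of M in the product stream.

222 mol/s

U reacted = 0.835 × 530 = 442.6 mol/s; ν_U = −2, so ξ = 442.6/2 = 221.3 mol/s.
Outlet amounts (n = n₀ + ν ξ):
  U: 530 − 2(221.3) = 87.45
  M: 443.4 − 1(221.3) = 222.1
  Q: 0 + 2(221.3) = 442.6
  R: 519.6 (inert)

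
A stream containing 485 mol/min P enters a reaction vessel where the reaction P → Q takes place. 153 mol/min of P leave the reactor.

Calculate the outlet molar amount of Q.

For P: n = n₀ − 1ξ → 153 = 485 − 1ξ, giving ξ = 332 mol/min.
Outlet amounts (n = n₀ + ν ξ):
  P: 485 − 1(332) = 153
  Q: 0 + 1(332) = 332

332 mol/min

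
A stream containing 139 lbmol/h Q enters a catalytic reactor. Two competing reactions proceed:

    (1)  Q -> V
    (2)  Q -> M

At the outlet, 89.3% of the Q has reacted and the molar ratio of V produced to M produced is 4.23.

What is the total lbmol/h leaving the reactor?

139 lbmol/h

Conversion of Q: Q consumed = 0.893 × 139 = 124.1 lbmol/h = 1ξ₁ + 1ξ₂.
Selectivity: 1ξ₁ / (1ξ₂) = 4.23 → ξ₁ = 4.23 ξ₂.
Substitute: (1·4.23 + 1) ξ₂ = 124.1 → ξ₂ = 23.73 lbmol/h, ξ₁ = 100.4 lbmol/h.
Outlet amounts (n = n₀ + Σ ν·ξ):
  Q: 139 − 1(100.4) − 1(23.73) = 14.87
  V: 0 + 1(100.4) = 100.4
  M: 0 + 1(23.73) = 23.73
Total out = 14.87 + 100.4 + 23.73 = 139 lbmol/h.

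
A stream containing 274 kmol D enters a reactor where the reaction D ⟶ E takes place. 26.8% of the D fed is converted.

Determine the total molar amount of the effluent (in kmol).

274 kmol

D reacted = 0.268 × 274 = 73.43 kmol; ν_D = −1, so ξ = 73.43/1 = 73.43 kmol.
Outlet amounts (n = n₀ + ν ξ):
  D: 274 − 1(73.43) = 200.6
  E: 0 + 1(73.43) = 73.43
Total out = 200.6 + 73.43 = 274 kmol.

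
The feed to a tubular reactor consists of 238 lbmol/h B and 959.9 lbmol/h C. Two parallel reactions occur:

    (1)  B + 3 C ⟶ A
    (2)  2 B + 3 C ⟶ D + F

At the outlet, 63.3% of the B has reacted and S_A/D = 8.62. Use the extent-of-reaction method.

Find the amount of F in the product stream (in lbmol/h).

14.2 lbmol/h

Conversion of B: B consumed = 0.633 × 238 = 150.7 lbmol/h = 1ξ₁ + 2ξ₂.
Selectivity: 1ξ₁ / (1ξ₂) = 8.62 → ξ₁ = 8.62 ξ₂.
Substitute: (1·8.62 + 2) ξ₂ = 150.7 → ξ₂ = 14.19 lbmol/h, ξ₁ = 122.3 lbmol/h.
Outlet amounts (n = n₀ + Σ ν·ξ):
  B: 238 − 1(122.3) − 2(14.19) = 87.35
  C: 959.9 − 3(122.3) − 3(14.19) = 550.5
  A: 0 + 1(122.3) = 122.3
  D: 0 + 1(14.19) = 14.19
  F: 0 + 1(14.19) = 14.19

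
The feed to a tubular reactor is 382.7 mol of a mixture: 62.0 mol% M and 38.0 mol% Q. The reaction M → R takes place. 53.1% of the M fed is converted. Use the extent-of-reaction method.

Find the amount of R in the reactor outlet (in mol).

126 mol

M reacted = 0.531 × 237.3 = 126 mol; ν_M = −1, so ξ = 126/1 = 126 mol.
Outlet amounts (n = n₀ + ν ξ):
  M: 237.3 − 1(126) = 111.3
  R: 0 + 1(126) = 126
  Q: 145.4 (inert)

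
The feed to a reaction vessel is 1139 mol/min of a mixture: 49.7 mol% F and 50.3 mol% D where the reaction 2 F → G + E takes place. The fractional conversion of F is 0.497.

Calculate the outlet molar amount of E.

F reacted = 0.497 × 566.1 = 281.3 mol/min; ν_F = −2, so ξ = 281.3/2 = 140.7 mol/min.
Outlet amounts (n = n₀ + ν ξ):
  F: 566.1 − 2(140.7) = 284.7
  G: 0 + 1(140.7) = 140.7
  E: 0 + 1(140.7) = 140.7
  D: 572.9 (inert)

141 mol/min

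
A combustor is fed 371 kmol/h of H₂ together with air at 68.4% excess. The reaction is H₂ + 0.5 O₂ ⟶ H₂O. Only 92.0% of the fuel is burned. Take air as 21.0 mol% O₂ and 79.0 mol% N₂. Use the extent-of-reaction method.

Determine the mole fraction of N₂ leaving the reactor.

Stoichiometric O₂ = 0.5 × 371 = 185.5 kmol/h; O₂ fed = 185.5 × 1.684 = 312.4 kmol/h.
N₂ fed = 312.4 × 79/21 = 1175 kmol/h.
Fuel reacted = 0.92 × 371 → ξ = 341.3 kmol/h.
Outlet (n = n₀ + ν ξ):
  H₂: 371 − 1(341.3) = 29.68
  O₂: 312.4 − 0.5(341.3) = 141.7
  N₂: 1175 (inert)
  H₂O: 0 + 1(341.3) = 341.3
Total out = 1688 kmol/h; y_N₂ = 1175 / 1688 = 0.6962.

0.696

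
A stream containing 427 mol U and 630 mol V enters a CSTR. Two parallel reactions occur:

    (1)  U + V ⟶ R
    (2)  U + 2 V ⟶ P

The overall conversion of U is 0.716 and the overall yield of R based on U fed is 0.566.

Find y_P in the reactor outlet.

Yield of R: 1ξ₁ / 427 = 0.566 → ξ₁ = 241.7 mol.
Conversion of U: 1ξ₁ + 1ξ₂ = 0.716 × 427 = 305.7 → ξ₂ = 64.05 mol.
Outlet amounts (n = n₀ + Σ ν·ξ):
  U: 427 − 1(241.7) − 1(64.05) = 121.3
  V: 630 − 1(241.7) − 2(64.05) = 260.2
  R: 0 + 1(241.7) = 241.7
  P: 0 + 1(64.05) = 64.05
Total out = 687.2 mol; y_P = 64.05 / 687.2 = 0.0932.

0.0932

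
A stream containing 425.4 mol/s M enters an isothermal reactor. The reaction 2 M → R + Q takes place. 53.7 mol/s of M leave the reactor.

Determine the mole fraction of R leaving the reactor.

For M: n = n₀ − 2ξ → 53.7 = 425.4 − 2ξ, giving ξ = 185.8 mol/s.
Outlet amounts (n = n₀ + ν ξ):
  M: 425.4 − 2(185.8) = 53.7
  R: 0 + 1(185.8) = 185.8
  Q: 0 + 1(185.8) = 185.8
Total out = 425.4 mol/s; y_R = 185.8 / 425.4 = 0.4369.

0.437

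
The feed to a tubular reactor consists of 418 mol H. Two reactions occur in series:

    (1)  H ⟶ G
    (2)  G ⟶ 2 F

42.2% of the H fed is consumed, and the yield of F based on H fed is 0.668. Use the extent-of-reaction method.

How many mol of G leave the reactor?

Conversion of H: H consumed = 1ξ₁ = 0.422 × 418 → ξ₁ = 176.4 mol.
Yield of F: 2ξ₂ / 418 = 0.668 → ξ₂ = 139.6 mol.
Outlet amounts (n = n₀ + Σ ν·ξ):
  H: 418 − 1(176.4) = 241.6
  G: 0 + 1(176.4) − 1(139.6) = 36.78
  F: 0 + 2(139.6) = 279.2

36.8 mol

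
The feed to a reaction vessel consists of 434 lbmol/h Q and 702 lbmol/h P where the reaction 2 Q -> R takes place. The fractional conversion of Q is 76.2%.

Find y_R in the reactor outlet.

0.17

Q reacted = 0.762 × 434 = 330.7 lbmol/h; ν_Q = −2, so ξ = 330.7/2 = 165.4 lbmol/h.
Outlet amounts (n = n₀ + ν ξ):
  Q: 434 − 2(165.4) = 103.3
  R: 0 + 1(165.4) = 165.4
  P: 702 (inert)
Total out = 970.6 lbmol/h; y_R = 165.4 / 970.6 = 0.1704.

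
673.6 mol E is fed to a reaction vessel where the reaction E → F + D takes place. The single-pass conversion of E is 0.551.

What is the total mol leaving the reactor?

E reacted = 0.551 × 673.6 = 371.2 mol; ν_E = −1, so ξ = 371.2/1 = 371.2 mol.
Outlet amounts (n = n₀ + ν ξ):
  E: 673.6 − 1(371.2) = 302.4
  F: 0 + 1(371.2) = 371.2
  D: 0 + 1(371.2) = 371.2
Total out = 302.4 + 371.2 + 371.2 = 1045 mol.

1040 mol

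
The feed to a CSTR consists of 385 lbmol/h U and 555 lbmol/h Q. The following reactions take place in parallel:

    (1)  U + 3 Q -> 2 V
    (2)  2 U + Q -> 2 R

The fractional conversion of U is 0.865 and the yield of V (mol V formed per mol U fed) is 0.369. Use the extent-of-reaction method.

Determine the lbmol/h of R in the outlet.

262 lbmol/h

Yield of V: 2ξ₁ / 385 = 0.369 → ξ₁ = 71.03 lbmol/h.
Conversion of U: 1ξ₁ + 2ξ₂ = 0.865 × 385 = 333 → ξ₂ = 131 lbmol/h.
Outlet amounts (n = n₀ + Σ ν·ξ):
  U: 385 − 1(71.03) − 2(131) = 51.98
  Q: 555 − 3(71.03) − 1(131) = 210.9
  V: 0 + 2(71.03) = 142.1
  R: 0 + 2(131) = 262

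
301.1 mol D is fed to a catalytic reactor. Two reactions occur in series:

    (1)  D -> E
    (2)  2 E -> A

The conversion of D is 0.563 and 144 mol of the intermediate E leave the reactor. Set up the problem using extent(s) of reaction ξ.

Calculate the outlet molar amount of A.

Conversion of D: D consumed = 1ξ₁ = 0.563 × 301.1 → ξ₁ = 169.5 mol.
E balance: n_E = 0 + 1ξ₁ − 2ξ₂ = 144 → ξ₂ = (1·169.5 − 144)/2 = 12.76 mol.
Outlet amounts (n = n₀ + Σ ν·ξ):
  D: 301.1 − 1(169.5) = 131.6
  E: 0 + 1(169.5) − 2(12.76) = 144
  A: 0 + 1(12.76) = 12.76

12.8 mol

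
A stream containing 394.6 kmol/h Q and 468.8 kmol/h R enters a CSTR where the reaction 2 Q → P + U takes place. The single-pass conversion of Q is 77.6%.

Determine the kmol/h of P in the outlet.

Q reacted = 0.776 × 394.6 = 306.2 kmol/h; ν_Q = −2, so ξ = 306.2/2 = 153.1 kmol/h.
Outlet amounts (n = n₀ + ν ξ):
  Q: 394.6 − 2(153.1) = 88.39
  P: 0 + 1(153.1) = 153.1
  U: 0 + 1(153.1) = 153.1
  R: 468.8 (inert)

153 kmol/h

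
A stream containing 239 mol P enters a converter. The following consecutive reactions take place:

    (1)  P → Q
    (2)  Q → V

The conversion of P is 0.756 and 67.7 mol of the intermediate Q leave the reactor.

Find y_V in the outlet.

0.473

Conversion of P: P consumed = 1ξ₁ = 0.756 × 239 → ξ₁ = 180.7 mol.
Q balance: n_Q = 0 + 1ξ₁ − 1ξ₂ = 67.7 → ξ₂ = (1·180.7 − 67.7)/1 = 113 mol.
Outlet amounts (n = n₀ + Σ ν·ξ):
  P: 239 − 1(180.7) = 58.32
  Q: 0 + 1(180.7) − 1(113) = 67.7
  V: 0 + 1(113) = 113
Total out = 239 mol; y_V = 113 / 239 = 0.4727.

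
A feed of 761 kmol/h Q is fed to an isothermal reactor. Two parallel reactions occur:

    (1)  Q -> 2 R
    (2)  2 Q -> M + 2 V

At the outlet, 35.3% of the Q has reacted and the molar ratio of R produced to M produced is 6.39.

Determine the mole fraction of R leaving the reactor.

Conversion of Q: Q consumed = 0.353 × 761 = 268.6 kmol/h = 1ξ₁ + 2ξ₂.
Selectivity: 2ξ₁ / (1ξ₂) = 6.39 → ξ₁ = 3.195 ξ₂.
Substitute: (1·3.195 + 2) ξ₂ = 268.6 → ξ₂ = 51.71 kmol/h, ξ₁ = 165.2 kmol/h.
Outlet amounts (n = n₀ + Σ ν·ξ):
  Q: 761 − 1(165.2) − 2(51.71) = 492.4
  R: 0 + 2(165.2) = 330.4
  M: 0 + 1(51.71) = 51.71
  V: 0 + 2(51.71) = 103.4
Total out = 977.9 kmol/h; y_R = 330.4 / 977.9 = 0.3379.

0.338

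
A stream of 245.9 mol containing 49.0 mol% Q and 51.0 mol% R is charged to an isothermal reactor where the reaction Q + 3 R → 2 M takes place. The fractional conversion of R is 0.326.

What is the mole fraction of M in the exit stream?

0.125

R reacted = 0.326 × 125.4 = 40.88 mol; ν_R = −3, so ξ = 40.88/3 = 13.63 mol.
Outlet amounts (n = n₀ + ν ξ):
  Q: 120.5 − 1(13.63) = 106.9
  R: 125.4 − 3(13.63) = 84.53
  M: 0 + 2(13.63) = 27.26
Total out = 218.6 mol; y_M = 27.26 / 218.6 = 0.1247.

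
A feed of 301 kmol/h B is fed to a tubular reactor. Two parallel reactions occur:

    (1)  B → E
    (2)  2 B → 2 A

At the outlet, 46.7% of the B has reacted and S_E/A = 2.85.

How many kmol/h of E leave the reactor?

104 kmol/h

Conversion of B: B consumed = 0.467 × 301 = 140.6 kmol/h = 1ξ₁ + 2ξ₂.
Selectivity: 1ξ₁ / (2ξ₂) = 2.85 → ξ₁ = 5.7 ξ₂.
Substitute: (1·5.7 + 2) ξ₂ = 140.6 → ξ₂ = 18.26 kmol/h, ξ₁ = 104.1 kmol/h.
Outlet amounts (n = n₀ + Σ ν·ξ):
  B: 301 − 1(104.1) − 2(18.26) = 160.4
  E: 0 + 1(104.1) = 104.1
  A: 0 + 2(18.26) = 36.51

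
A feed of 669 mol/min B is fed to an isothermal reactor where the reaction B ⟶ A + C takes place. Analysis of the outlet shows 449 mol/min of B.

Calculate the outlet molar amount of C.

220 mol/min

For B: n = n₀ − 1ξ → 449 = 669 − 1ξ, giving ξ = 220 mol/min.
Outlet amounts (n = n₀ + ν ξ):
  B: 669 − 1(220) = 449
  A: 0 + 1(220) = 220
  C: 0 + 1(220) = 220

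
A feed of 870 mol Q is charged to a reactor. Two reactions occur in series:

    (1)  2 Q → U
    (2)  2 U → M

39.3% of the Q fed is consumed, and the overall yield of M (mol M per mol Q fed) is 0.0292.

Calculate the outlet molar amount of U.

Conversion of Q: Q consumed = 2ξ₁ = 0.393 × 870 → ξ₁ = 171 mol.
Yield of M: 1ξ₂ / 870 = 0.0292 → ξ₂ = 25.4 mol.
Outlet amounts (n = n₀ + Σ ν·ξ):
  Q: 870 − 2(171) = 528.1
  U: 0 + 1(171) − 2(25.4) = 120.1
  M: 0 + 1(25.4) = 25.4

120 mol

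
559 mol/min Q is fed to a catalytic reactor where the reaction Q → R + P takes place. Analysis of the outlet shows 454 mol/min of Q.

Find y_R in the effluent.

For Q: n = n₀ − 1ξ → 454 = 559 − 1ξ, giving ξ = 105 mol/min.
Outlet amounts (n = n₀ + ν ξ):
  Q: 559 − 1(105) = 454
  R: 0 + 1(105) = 105
  P: 0 + 1(105) = 105
Total out = 664 mol/min; y_R = 105 / 664 = 0.1581.

0.158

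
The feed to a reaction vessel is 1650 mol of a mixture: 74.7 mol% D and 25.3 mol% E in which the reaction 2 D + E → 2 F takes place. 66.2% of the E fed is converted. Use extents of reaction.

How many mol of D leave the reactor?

E reacted = 0.662 × 417.4 = 276.4 mol; ν_E = −1, so ξ = 276.4/1 = 276.4 mol.
Outlet amounts (n = n₀ + ν ξ):
  D: 1233 − 2(276.4) = 679.8
  E: 417.4 − 1(276.4) = 141.1
  F: 0 + 2(276.4) = 552.7

680 mol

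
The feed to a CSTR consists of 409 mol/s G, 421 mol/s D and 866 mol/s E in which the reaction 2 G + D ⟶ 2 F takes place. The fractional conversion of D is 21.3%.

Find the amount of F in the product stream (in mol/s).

179 mol/s

D reacted = 0.213 × 421 = 89.67 mol/s; ν_D = −1, so ξ = 89.67/1 = 89.67 mol/s.
Outlet amounts (n = n₀ + ν ξ):
  G: 409 − 2(89.67) = 229.7
  D: 421 − 1(89.67) = 331.3
  F: 0 + 2(89.67) = 179.3
  E: 866 (inert)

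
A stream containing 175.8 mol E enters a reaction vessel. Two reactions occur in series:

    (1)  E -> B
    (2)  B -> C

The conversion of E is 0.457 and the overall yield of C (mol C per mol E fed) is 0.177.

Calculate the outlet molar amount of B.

49.2 mol

Conversion of E: E consumed = 1ξ₁ = 0.457 × 175.8 → ξ₁ = 80.34 mol.
Yield of C: 1ξ₂ / 175.8 = 0.177 → ξ₂ = 31.12 mol.
Outlet amounts (n = n₀ + Σ ν·ξ):
  E: 175.8 − 1(80.34) = 95.46
  B: 0 + 1(80.34) − 1(31.12) = 49.22
  C: 0 + 1(31.12) = 31.12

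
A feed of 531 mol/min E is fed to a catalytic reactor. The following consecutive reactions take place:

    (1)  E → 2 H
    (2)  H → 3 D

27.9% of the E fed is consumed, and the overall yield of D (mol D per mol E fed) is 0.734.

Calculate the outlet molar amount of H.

Conversion of E: E consumed = 1ξ₁ = 0.279 × 531 → ξ₁ = 148.1 mol/min.
Yield of D: 3ξ₂ / 531 = 0.734 → ξ₂ = 129.9 mol/min.
Outlet amounts (n = n₀ + Σ ν·ξ):
  E: 531 − 1(148.1) = 382.9
  H: 0 + 2(148.1) − 1(129.9) = 166.4
  D: 0 + 3(129.9) = 389.8

166 mol/min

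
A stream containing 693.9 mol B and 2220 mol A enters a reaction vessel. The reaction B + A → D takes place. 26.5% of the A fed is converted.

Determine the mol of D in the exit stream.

588 mol

A reacted = 0.265 × 2220 = 588.3 mol; ν_A = −1, so ξ = 588.3/1 = 588.3 mol.
Outlet amounts (n = n₀ + ν ξ):
  B: 693.9 − 1(588.3) = 105.6
  A: 2220 − 1(588.3) = 1632
  D: 0 + 1(588.3) = 588.3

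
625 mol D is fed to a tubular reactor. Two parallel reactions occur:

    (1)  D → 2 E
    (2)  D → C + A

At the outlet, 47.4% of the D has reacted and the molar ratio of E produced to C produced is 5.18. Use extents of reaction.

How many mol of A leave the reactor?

Conversion of D: D consumed = 0.474 × 625 = 296.2 mol = 1ξ₁ + 1ξ₂.
Selectivity: 2ξ₁ / (1ξ₂) = 5.18 → ξ₁ = 2.59 ξ₂.
Substitute: (1·2.59 + 1) ξ₂ = 296.2 → ξ₂ = 82.52 mol, ξ₁ = 213.7 mol.
Outlet amounts (n = n₀ + Σ ν·ξ):
  D: 625 − 1(213.7) − 1(82.52) = 328.8
  E: 0 + 2(213.7) = 427.5
  C: 0 + 1(82.52) = 82.52
  A: 0 + 1(82.52) = 82.52

82.5 mol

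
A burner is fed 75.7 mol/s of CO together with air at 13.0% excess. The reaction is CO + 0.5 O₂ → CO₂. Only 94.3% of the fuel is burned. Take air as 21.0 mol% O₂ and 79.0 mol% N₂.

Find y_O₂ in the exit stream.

Stoichiometric O₂ = 0.5 × 75.7 = 37.85 mol/s; O₂ fed = 37.85 × 1.130 = 42.77 mol/s.
N₂ fed = 42.77 × 79/21 = 160.9 mol/s.
Fuel reacted = 0.943 × 75.7 → ξ = 71.39 mol/s.
Outlet (n = n₀ + ν ξ):
  CO: 75.7 − 1(71.39) = 4.315
  O₂: 42.77 − 0.5(71.39) = 7.078
  N₂: 160.9 (inert)
  CO₂: 0 + 1(71.39) = 71.39
Total out = 243.7 mol/s; y_O₂ = 7.078 / 243.7 = 0.02905.

0.029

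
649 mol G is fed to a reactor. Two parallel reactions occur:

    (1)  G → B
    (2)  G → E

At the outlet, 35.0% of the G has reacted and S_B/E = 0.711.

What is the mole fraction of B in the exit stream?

Conversion of G: G consumed = 0.35 × 649 = 227.1 mol = 1ξ₁ + 1ξ₂.
Selectivity: 1ξ₁ / (1ξ₂) = 0.711 → ξ₁ = 0.711 ξ₂.
Substitute: (1·0.711 + 1) ξ₂ = 227.1 → ξ₂ = 132.8 mol, ξ₁ = 94.39 mol.
Outlet amounts (n = n₀ + Σ ν·ξ):
  G: 649 − 1(94.39) − 1(132.8) = 421.9
  B: 0 + 1(94.39) = 94.39
  E: 0 + 1(132.8) = 132.8
Total out = 649 mol; y_B = 94.39 / 649 = 0.1454.

0.145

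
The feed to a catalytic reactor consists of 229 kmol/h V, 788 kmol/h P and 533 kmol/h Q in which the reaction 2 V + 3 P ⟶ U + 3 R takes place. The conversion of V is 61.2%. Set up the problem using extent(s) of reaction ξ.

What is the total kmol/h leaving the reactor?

V reacted = 0.612 × 229 = 140.1 kmol/h; ν_V = −2, so ξ = 140.1/2 = 70.07 kmol/h.
Outlet amounts (n = n₀ + ν ξ):
  V: 229 − 2(70.07) = 88.85
  P: 788 − 3(70.07) = 577.8
  U: 0 + 1(70.07) = 70.07
  R: 0 + 3(70.07) = 210.2
  Q: 533 (inert)
Total out = 88.85 + 577.8 + 70.07 + 210.2 + 533 = 1480 kmol/h.

1480 kmol/h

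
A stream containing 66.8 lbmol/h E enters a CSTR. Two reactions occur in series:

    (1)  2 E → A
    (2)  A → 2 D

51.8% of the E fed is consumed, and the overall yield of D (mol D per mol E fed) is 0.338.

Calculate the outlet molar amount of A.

Conversion of E: E consumed = 2ξ₁ = 0.518 × 66.8 → ξ₁ = 17.3 lbmol/h.
Yield of D: 2ξ₂ / 66.8 = 0.338 → ξ₂ = 11.29 lbmol/h.
Outlet amounts (n = n₀ + Σ ν·ξ):
  E: 66.8 − 2(17.3) = 32.2
  A: 0 + 1(17.3) − 1(11.29) = 6.012
  D: 0 + 2(11.29) = 22.58

6.01 lbmol/h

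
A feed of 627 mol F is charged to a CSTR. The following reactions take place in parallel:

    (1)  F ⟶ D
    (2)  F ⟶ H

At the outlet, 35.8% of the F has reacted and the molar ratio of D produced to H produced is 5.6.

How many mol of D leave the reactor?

190 mol

Conversion of F: F consumed = 0.358 × 627 = 224.5 mol = 1ξ₁ + 1ξ₂.
Selectivity: 1ξ₁ / (1ξ₂) = 5.6 → ξ₁ = 5.6 ξ₂.
Substitute: (1·5.6 + 1) ξ₂ = 224.5 → ξ₂ = 34.01 mol, ξ₁ = 190.5 mol.
Outlet amounts (n = n₀ + Σ ν·ξ):
  F: 627 − 1(190.5) − 1(34.01) = 402.5
  D: 0 + 1(190.5) = 190.5
  H: 0 + 1(34.01) = 34.01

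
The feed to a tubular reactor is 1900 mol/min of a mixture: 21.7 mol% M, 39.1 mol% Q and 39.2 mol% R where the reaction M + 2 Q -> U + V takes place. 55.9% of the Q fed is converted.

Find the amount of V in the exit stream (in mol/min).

208 mol/min

Q reacted = 0.559 × 742.9 = 415.3 mol/min; ν_Q = −2, so ξ = 415.3/2 = 207.6 mol/min.
Outlet amounts (n = n₀ + ν ξ):
  M: 412.3 − 1(207.6) = 204.7
  Q: 742.9 − 2(207.6) = 327.6
  U: 0 + 1(207.6) = 207.6
  V: 0 + 1(207.6) = 207.6
  R: 744.8 (inert)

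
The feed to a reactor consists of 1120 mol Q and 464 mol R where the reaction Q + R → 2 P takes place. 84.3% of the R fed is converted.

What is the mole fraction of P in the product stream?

R reacted = 0.843 × 464 = 391.2 mol; ν_R = −1, so ξ = 391.2/1 = 391.2 mol.
Outlet amounts (n = n₀ + ν ξ):
  Q: 1120 − 1(391.2) = 728.8
  R: 464 − 1(391.2) = 72.85
  P: 0 + 2(391.2) = 782.3
Total out = 1584 mol; y_P = 782.3 / 1584 = 0.4939.

0.494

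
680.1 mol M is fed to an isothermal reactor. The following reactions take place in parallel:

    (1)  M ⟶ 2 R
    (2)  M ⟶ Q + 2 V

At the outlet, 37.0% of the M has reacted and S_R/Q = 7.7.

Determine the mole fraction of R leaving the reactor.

0.406

Conversion of M: M consumed = 0.37 × 680.1 = 251.6 mol = 1ξ₁ + 1ξ₂.
Selectivity: 2ξ₁ / (1ξ₂) = 7.7 → ξ₁ = 3.85 ξ₂.
Substitute: (1·3.85 + 1) ξ₂ = 251.6 → ξ₂ = 51.88 mol, ξ₁ = 199.8 mol.
Outlet amounts (n = n₀ + Σ ν·ξ):
  M: 680.1 − 1(199.8) − 1(51.88) = 428.5
  R: 0 + 2(199.8) = 399.5
  Q: 0 + 1(51.88) = 51.88
  V: 0 + 2(51.88) = 103.8
Total out = 983.6 mol; y_R = 399.5 / 983.6 = 0.4062.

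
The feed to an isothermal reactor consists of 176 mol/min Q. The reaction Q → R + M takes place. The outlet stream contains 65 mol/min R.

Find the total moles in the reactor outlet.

241 mol/min

For R: n = n₀ + 1ξ → 65 = 0 + 1ξ, giving ξ = 65 mol/min.
Outlet amounts (n = n₀ + ν ξ):
  Q: 176 − 1(65) = 111
  R: 0 + 1(65) = 65
  M: 0 + 1(65) = 65
Total out = 111 + 65 + 65 = 241 mol/min.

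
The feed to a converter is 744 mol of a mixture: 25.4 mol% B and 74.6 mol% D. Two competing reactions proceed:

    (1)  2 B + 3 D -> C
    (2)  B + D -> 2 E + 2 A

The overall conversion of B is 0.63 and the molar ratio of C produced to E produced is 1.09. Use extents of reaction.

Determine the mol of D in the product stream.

Conversion of B: B consumed = 0.63 × 189 = 119.1 mol = 2ξ₁ + 1ξ₂.
Selectivity: 1ξ₁ / (2ξ₂) = 1.09 → ξ₁ = 2.18 ξ₂.
Substitute: (2·2.18 + 1) ξ₂ = 119.1 → ξ₂ = 22.21 mol, ξ₁ = 48.42 mol.
Outlet amounts (n = n₀ + Σ ν·ξ):
  B: 189 − 2(48.42) − 1(22.21) = 69.92
  D: 555 − 3(48.42) − 1(22.21) = 387.5
  C: 0 + 1(48.42) = 48.42
  E: 0 + 2(22.21) = 44.42
  A: 0 + 2(22.21) = 44.42

388 mol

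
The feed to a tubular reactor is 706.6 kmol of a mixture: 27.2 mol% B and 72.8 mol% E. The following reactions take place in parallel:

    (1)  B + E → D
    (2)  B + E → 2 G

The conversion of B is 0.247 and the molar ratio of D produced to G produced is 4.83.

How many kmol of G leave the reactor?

Conversion of B: B consumed = 0.247 × 192.2 = 47.47 kmol = 1ξ₁ + 1ξ₂.
Selectivity: 1ξ₁ / (2ξ₂) = 4.83 → ξ₁ = 9.66 ξ₂.
Substitute: (1·9.66 + 1) ξ₂ = 47.47 → ξ₂ = 4.453 kmol, ξ₁ = 43.02 kmol.
Outlet amounts (n = n₀ + Σ ν·ξ):
  B: 192.2 − 1(43.02) − 1(4.453) = 144.7
  E: 514.4 − 1(43.02) − 1(4.453) = 466.9
  D: 0 + 1(43.02) = 43.02
  G: 0 + 2(4.453) = 8.907

8.91 kmol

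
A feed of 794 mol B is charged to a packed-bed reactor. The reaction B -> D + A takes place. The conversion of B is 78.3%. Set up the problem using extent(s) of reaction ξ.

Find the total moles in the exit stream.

B reacted = 0.783 × 794 = 621.7 mol; ν_B = −1, so ξ = 621.7/1 = 621.7 mol.
Outlet amounts (n = n₀ + ν ξ):
  B: 794 − 1(621.7) = 172.3
  D: 0 + 1(621.7) = 621.7
  A: 0 + 1(621.7) = 621.7
Total out = 172.3 + 621.7 + 621.7 = 1416 mol.

1420 mol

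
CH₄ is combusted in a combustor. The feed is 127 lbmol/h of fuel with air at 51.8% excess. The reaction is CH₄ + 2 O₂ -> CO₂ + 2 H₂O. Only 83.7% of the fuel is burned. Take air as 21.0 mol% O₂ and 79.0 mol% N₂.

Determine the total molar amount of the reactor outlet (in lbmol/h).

Stoichiometric O₂ = 2 × 127 = 254 lbmol/h; O₂ fed = 254 × 1.518 = 385.6 lbmol/h.
N₂ fed = 385.6 × 79/21 = 1450 lbmol/h.
Fuel reacted = 0.837 × 127 → ξ = 106.3 lbmol/h.
Outlet (n = n₀ + ν ξ):
  CH₄: 127 − 1(106.3) = 20.7
  O₂: 385.6 − 2(106.3) = 173
  N₂: 1450 (inert)
  CO₂: 0 + 1(106.3) = 106.3
  H₂O: 0 + 2(106.3) = 212.6
Total out = 20.7 + 173 + 1450 + 106.3 + 212.6 = 1963 lbmol/h.

1960 lbmol/h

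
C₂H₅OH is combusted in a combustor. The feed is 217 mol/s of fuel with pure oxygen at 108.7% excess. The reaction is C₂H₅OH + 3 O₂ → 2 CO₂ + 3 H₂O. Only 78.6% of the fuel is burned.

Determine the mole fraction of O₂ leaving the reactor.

0.485

Stoichiometric O₂ = 3 × 217 = 651 mol/s; O₂ fed = 651 × 2.087 = 1359 mol/s.
Fuel reacted = 0.786 × 217 → ξ = 170.6 mol/s.
Outlet (n = n₀ + ν ξ):
  C₂H₅OH: 217 − 1(170.6) = 46.44
  O₂: 1359 − 3(170.6) = 847
  CO₂: 0 + 2(170.6) = 341.1
  H₂O: 0 + 3(170.6) = 511.7
Total out = 1746 mol/s; y_O₂ = 847 / 1746 = 0.485.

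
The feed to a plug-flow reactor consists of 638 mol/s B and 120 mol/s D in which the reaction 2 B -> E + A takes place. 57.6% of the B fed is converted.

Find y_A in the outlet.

B reacted = 0.576 × 638 = 367.5 mol/s; ν_B = −2, so ξ = 367.5/2 = 183.7 mol/s.
Outlet amounts (n = n₀ + ν ξ):
  B: 638 − 2(183.7) = 270.5
  E: 0 + 1(183.7) = 183.7
  A: 0 + 1(183.7) = 183.7
  D: 120 (inert)
Total out = 758 mol/s; y_A = 183.7 / 758 = 0.2424.

0.242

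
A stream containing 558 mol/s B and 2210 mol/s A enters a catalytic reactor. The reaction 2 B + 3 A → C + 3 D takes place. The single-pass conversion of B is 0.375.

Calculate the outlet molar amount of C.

105 mol/s

B reacted = 0.375 × 558 = 209.2 mol/s; ν_B = −2, so ξ = 209.2/2 = 104.6 mol/s.
Outlet amounts (n = n₀ + ν ξ):
  B: 558 − 2(104.6) = 348.8
  A: 2210 − 3(104.6) = 1896
  C: 0 + 1(104.6) = 104.6
  D: 0 + 3(104.6) = 313.9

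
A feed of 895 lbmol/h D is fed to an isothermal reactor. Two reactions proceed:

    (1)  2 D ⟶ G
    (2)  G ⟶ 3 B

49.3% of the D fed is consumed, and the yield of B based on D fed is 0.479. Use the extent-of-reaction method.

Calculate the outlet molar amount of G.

77.7 lbmol/h

Conversion of D: D consumed = 2ξ₁ = 0.493 × 895 → ξ₁ = 220.6 lbmol/h.
Yield of B: 3ξ₂ / 895 = 0.479 → ξ₂ = 142.9 lbmol/h.
Outlet amounts (n = n₀ + Σ ν·ξ):
  D: 895 − 2(220.6) = 453.8
  G: 0 + 1(220.6) − 1(142.9) = 77.72
  B: 0 + 3(142.9) = 428.7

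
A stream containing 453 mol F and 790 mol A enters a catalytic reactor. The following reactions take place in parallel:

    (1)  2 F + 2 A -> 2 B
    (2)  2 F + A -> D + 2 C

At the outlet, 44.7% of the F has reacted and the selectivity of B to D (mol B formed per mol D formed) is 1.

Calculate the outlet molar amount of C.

135 mol

Conversion of F: F consumed = 0.447 × 453 = 202.5 mol = 2ξ₁ + 2ξ₂.
Selectivity: 2ξ₁ / (1ξ₂) = 1 → ξ₁ = 0.5 ξ₂.
Substitute: (2·0.5 + 2) ξ₂ = 202.5 → ξ₂ = 67.5 mol, ξ₁ = 33.75 mol.
Outlet amounts (n = n₀ + Σ ν·ξ):
  F: 453 − 2(33.75) − 2(67.5) = 250.5
  A: 790 − 2(33.75) − 1(67.5) = 655
  B: 0 + 2(33.75) = 67.5
  D: 0 + 1(67.5) = 67.5
  C: 0 + 2(67.5) = 135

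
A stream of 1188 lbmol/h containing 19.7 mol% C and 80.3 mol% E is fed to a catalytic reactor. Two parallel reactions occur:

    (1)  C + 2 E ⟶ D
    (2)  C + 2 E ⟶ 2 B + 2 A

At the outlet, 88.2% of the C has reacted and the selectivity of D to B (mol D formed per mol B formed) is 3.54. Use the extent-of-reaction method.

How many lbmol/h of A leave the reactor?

Conversion of C: C consumed = 0.882 × 234 = 206.4 lbmol/h = 1ξ₁ + 1ξ₂.
Selectivity: 1ξ₁ / (2ξ₂) = 3.54 → ξ₁ = 7.08 ξ₂.
Substitute: (1·7.08 + 1) ξ₂ = 206.4 → ξ₂ = 25.55 lbmol/h, ξ₁ = 180.9 lbmol/h.
Outlet amounts (n = n₀ + Σ ν·ξ):
  C: 234 − 1(180.9) − 1(25.55) = 27.62
  E: 954 − 2(180.9) − 2(25.55) = 541.1
  D: 0 + 1(180.9) = 180.9
  B: 0 + 2(25.55) = 51.09
  A: 0 + 2(25.55) = 51.09

51.1 lbmol/h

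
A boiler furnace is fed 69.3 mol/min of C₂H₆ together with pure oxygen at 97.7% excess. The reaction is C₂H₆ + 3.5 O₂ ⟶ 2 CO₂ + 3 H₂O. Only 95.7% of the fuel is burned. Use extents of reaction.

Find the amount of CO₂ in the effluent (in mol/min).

Stoichiometric O₂ = 3.5 × 69.3 = 242.5 mol/min; O₂ fed = 242.5 × 1.977 = 479.5 mol/min.
Fuel reacted = 0.957 × 69.3 → ξ = 66.32 mol/min.
Outlet (n = n₀ + ν ξ):
  C₂H₆: 69.3 − 1(66.32) = 2.98
  O₂: 479.5 − 3.5(66.32) = 247.4
  CO₂: 0 + 2(66.32) = 132.6
  H₂O: 0 + 3(66.32) = 199

133 mol/min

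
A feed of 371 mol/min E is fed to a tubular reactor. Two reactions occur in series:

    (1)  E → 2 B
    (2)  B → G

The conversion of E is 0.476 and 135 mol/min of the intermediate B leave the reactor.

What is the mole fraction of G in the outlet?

0.398

Conversion of E: E consumed = 1ξ₁ = 0.476 × 371 → ξ₁ = 176.6 mol/min.
B balance: n_B = 0 + 2ξ₁ − 1ξ₂ = 135 → ξ₂ = (2·176.6 − 135)/1 = 218.2 mol/min.
Outlet amounts (n = n₀ + Σ ν·ξ):
  E: 371 − 1(176.6) = 194.4
  B: 0 + 2(176.6) − 1(218.2) = 135
  G: 0 + 1(218.2) = 218.2
Total out = 547.6 mol/min; y_G = 218.2 / 547.6 = 0.3985.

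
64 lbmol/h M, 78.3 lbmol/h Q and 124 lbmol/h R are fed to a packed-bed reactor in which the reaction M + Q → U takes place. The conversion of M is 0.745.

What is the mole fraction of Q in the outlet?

0.14

M reacted = 0.745 × 64 = 47.68 lbmol/h; ν_M = −1, so ξ = 47.68/1 = 47.68 lbmol/h.
Outlet amounts (n = n₀ + ν ξ):
  M: 64 − 1(47.68) = 16.32
  Q: 78.3 − 1(47.68) = 30.62
  U: 0 + 1(47.68) = 47.68
  R: 124 (inert)
Total out = 218.6 lbmol/h; y_Q = 30.62 / 218.6 = 0.1401.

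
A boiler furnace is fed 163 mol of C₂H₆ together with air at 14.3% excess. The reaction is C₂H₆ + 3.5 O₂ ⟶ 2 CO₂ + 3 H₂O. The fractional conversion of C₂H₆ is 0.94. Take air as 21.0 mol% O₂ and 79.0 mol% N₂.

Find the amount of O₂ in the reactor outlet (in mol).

116 mol

Stoichiometric O₂ = 3.5 × 163 = 570.5 mol; O₂ fed = 570.5 × 1.143 = 652.1 mol.
N₂ fed = 652.1 × 79/21 = 2453 mol.
Fuel reacted = 0.94 × 163 → ξ = 153.2 mol.
Outlet (n = n₀ + ν ξ):
  C₂H₆: 163 − 1(153.2) = 9.78
  O₂: 652.1 − 3.5(153.2) = 115.8
  N₂: 2453 (inert)
  CO₂: 0 + 2(153.2) = 306.4
  H₂O: 0 + 3(153.2) = 459.7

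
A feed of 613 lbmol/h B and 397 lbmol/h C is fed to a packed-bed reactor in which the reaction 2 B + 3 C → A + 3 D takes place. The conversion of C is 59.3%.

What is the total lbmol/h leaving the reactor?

C reacted = 0.593 × 397 = 235.4 lbmol/h; ν_C = −3, so ξ = 235.4/3 = 78.47 lbmol/h.
Outlet amounts (n = n₀ + ν ξ):
  B: 613 − 2(78.47) = 456.1
  C: 397 − 3(78.47) = 161.6
  A: 0 + 1(78.47) = 78.47
  D: 0 + 3(78.47) = 235.4
Total out = 456.1 + 161.6 + 78.47 + 235.4 = 931.5 lbmol/h.

932 lbmol/h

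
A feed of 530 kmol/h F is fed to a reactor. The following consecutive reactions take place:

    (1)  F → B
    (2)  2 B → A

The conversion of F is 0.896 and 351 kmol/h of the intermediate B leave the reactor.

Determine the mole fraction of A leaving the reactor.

Conversion of F: F consumed = 1ξ₁ = 0.896 × 530 → ξ₁ = 474.9 kmol/h.
B balance: n_B = 0 + 1ξ₁ − 2ξ₂ = 351 → ξ₂ = (1·474.9 − 351)/2 = 61.94 kmol/h.
Outlet amounts (n = n₀ + Σ ν·ξ):
  F: 530 − 1(474.9) = 55.12
  B: 0 + 1(474.9) − 2(61.94) = 351
  A: 0 + 1(61.94) = 61.94
Total out = 468.1 kmol/h; y_A = 61.94 / 468.1 = 0.1323.

0.132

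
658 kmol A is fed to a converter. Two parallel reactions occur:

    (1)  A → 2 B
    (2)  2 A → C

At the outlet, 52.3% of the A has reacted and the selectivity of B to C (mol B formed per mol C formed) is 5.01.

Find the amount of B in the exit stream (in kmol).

Conversion of A: A consumed = 0.523 × 658 = 344.1 kmol = 1ξ₁ + 2ξ₂.
Selectivity: 2ξ₁ / (1ξ₂) = 5.01 → ξ₁ = 2.505 ξ₂.
Substitute: (1·2.505 + 2) ξ₂ = 344.1 → ξ₂ = 76.39 kmol, ξ₁ = 191.4 kmol.
Outlet amounts (n = n₀ + Σ ν·ξ):
  A: 658 − 1(191.4) − 2(76.39) = 313.9
  B: 0 + 2(191.4) = 382.7
  C: 0 + 1(76.39) = 76.39

383 kmol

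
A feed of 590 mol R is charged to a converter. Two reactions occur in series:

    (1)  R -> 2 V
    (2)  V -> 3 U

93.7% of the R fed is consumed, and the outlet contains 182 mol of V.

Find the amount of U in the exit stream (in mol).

2770 mol

Conversion of R: R consumed = 1ξ₁ = 0.937 × 590 → ξ₁ = 552.8 mol.
V balance: n_V = 0 + 2ξ₁ − 1ξ₂ = 182 → ξ₂ = (2·552.8 − 182)/1 = 923.7 mol.
Outlet amounts (n = n₀ + Σ ν·ξ):
  R: 590 − 1(552.8) = 37.17
  V: 0 + 2(552.8) − 1(923.7) = 182
  U: 0 + 3(923.7) = 2771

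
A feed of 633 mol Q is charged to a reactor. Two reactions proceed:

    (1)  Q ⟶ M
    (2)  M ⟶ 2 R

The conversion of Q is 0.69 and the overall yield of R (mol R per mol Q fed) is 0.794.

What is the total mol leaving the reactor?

Conversion of Q: Q consumed = 1ξ₁ = 0.69 × 633 → ξ₁ = 436.8 mol.
Yield of R: 2ξ₂ / 633 = 0.794 → ξ₂ = 251.3 mol.
Outlet amounts (n = n₀ + Σ ν·ξ):
  Q: 633 − 1(436.8) = 196.2
  M: 0 + 1(436.8) − 1(251.3) = 185.5
  R: 0 + 2(251.3) = 502.6
Total out = 196.2 + 185.5 + 502.6 = 884.3 mol.

884 mol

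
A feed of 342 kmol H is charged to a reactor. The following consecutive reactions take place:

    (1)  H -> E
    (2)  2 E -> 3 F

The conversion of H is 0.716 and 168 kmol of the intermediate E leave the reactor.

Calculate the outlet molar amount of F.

Conversion of H: H consumed = 1ξ₁ = 0.716 × 342 → ξ₁ = 244.9 kmol.
E balance: n_E = 0 + 1ξ₁ − 2ξ₂ = 168 → ξ₂ = (1·244.9 − 168)/2 = 38.44 kmol.
Outlet amounts (n = n₀ + Σ ν·ξ):
  H: 342 − 1(244.9) = 97.13
  E: 0 + 1(244.9) − 2(38.44) = 168
  F: 0 + 3(38.44) = 115.3

115 kmol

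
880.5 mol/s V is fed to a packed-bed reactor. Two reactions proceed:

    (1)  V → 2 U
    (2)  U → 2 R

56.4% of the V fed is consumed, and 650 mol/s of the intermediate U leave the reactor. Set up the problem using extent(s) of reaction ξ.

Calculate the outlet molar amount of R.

686 mol/s

Conversion of V: V consumed = 1ξ₁ = 0.564 × 880.5 → ξ₁ = 496.6 mol/s.
U balance: n_U = 0 + 2ξ₁ − 1ξ₂ = 650 → ξ₂ = (2·496.6 − 650)/1 = 343.2 mol/s.
Outlet amounts (n = n₀ + Σ ν·ξ):
  V: 880.5 − 1(496.6) = 383.9
  U: 0 + 2(496.6) − 1(343.2) = 650
  R: 0 + 2(343.2) = 686.4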